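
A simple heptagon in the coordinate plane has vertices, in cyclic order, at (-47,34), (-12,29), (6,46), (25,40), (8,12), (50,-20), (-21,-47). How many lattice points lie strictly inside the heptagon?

4527

By the shoelace formula, twice the signed area is |((-47)·29 − (-12)·34) + ((-12)·46 − 6·29) + (6·40 − 25·46) + (25·12 − 8·40) + (8·(-20) − 50·12) + (50·(-47) − (-21)·(-20)) + ((-21)·34 − (-47)·(-47))| = 9064, so the area is 4532.
The number of boundary lattice points is Σ gcd(|Δx|,|Δy|) = gcd(35,5) + gcd(18,17) + gcd(19,6) + gcd(17,28) + gcd(42,32) + gcd(71,27) + gcd(26,81) = 5+1+1+1+2+1+1 = 12.
Pick's theorem gives I = A − B/2 + 1 = 4532 − 12/2 + 1 = 4527.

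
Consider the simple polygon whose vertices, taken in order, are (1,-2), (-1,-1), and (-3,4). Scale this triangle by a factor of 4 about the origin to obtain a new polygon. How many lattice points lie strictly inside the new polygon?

Using the shoelace formula, 2A = |(1·(-1) − (-1)·(-2)) + ((-1)·4 − (-3)·(-1)) + ((-3)·(-2) − 1·4)| = 8, so the area is 4.
The number of boundary lattice points is Σ gcd(|Δx|,|Δy|) = gcd(2,1) + gcd(2,5) + gcd(4,6) = 1+1+2 = 4.
Scaling by 4 multiplies the area by 4² = 16 (so the new area is 64) and multiplies the boundary lattice-point count by 4, giving 16.
By Pick's theorem, the interior count of the dilated polygon is 64 − 16/2 + 1 = 57.

57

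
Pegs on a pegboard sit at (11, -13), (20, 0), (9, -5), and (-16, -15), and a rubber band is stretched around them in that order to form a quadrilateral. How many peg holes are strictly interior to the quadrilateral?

The shoelace formula gives twice the area as |(11·0 − 20·(-13)) + (20·(-5) − 9·0) + (9·(-15) − (-16)·(-5)) + ((-16)·(-13) − 11·(-15))| = 318, so the area is 159.
Along each edge there are gcd(|Δx|,|Δy|)+1 lattice points, so counting each shared vertex once the boundary has gcd(9,13) + gcd(11,5) + gcd(25,10) + gcd(27,2) = 1+1+5+1 = 8.
By Pick's theorem A = I + B/2 − 1, so I = 159 − 8/2 + 1 = 156.

156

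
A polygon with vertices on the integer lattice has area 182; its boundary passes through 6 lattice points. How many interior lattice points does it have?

From Pick's theorem, I = A − B/2 + 1 = 182 − 6/2 + 1 = 180.

180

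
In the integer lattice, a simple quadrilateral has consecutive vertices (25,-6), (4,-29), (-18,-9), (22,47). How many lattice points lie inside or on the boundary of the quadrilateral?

1614

The shoelace formula gives twice the area as |(25·(-29) − 4·(-6)) + (4·(-9) − (-18)·(-29)) + ((-18)·47 − 22·(-9)) + (22·(-6) − 25·47)| = 3214, so the area is 1607.
Along each edge there are gcd(|Δx|,|Δy|)+1 lattice points, so counting each shared vertex once the boundary has gcd(21,23) + gcd(22,20) + gcd(40,56) + gcd(3,53) = 1+2+8+1 = 12.
Pick's theorem gives I = A − B/2 + 1 = 1607 − 12/2 + 1 = 1602, so the closed region contains I + B = 1602 + 12 = 1614 lattice points.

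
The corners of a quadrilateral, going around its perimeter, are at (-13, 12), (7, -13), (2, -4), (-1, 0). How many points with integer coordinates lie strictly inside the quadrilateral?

25

Using the shoelace formula, 2A = |((-13)·(-13) − 7·12) + (7·(-4) − 2·(-13)) + (2·0 − (-1)·(-4)) + ((-1)·12 − (-13)·0)| = 67, so the area is 33.5.
Along each edge there are gcd(|Δx|,|Δy|)+1 lattice points, so counting each shared vertex once the boundary has gcd(20,25) + gcd(5,9) + gcd(3,4) + gcd(12,12) = 5+1+1+12 = 19.
Pick's theorem gives I = A − B/2 + 1 = 33.5 − 19/2 + 1 = 25.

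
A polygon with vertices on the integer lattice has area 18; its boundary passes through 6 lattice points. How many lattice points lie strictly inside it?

16

From Pick's theorem, I = A − B/2 + 1 = 18 − 6/2 + 1 = 16.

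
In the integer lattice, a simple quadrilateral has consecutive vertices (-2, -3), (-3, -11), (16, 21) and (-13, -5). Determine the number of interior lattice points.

Using the shoelace formula, 2A = |((-2)·(-11) − (-3)·(-3)) + ((-3)·21 − 16·(-11)) + (16·(-5) − (-13)·21) + ((-13)·(-3) − (-2)·(-5))| = 348, so the area is 174.
Along each edge there are gcd(|Δx|,|Δy|)+1 lattice points, so counting each shared vertex once the boundary has gcd(1,8) + gcd(19,32) + gcd(29,26) + gcd(11,2) = 1+1+1+1 = 4.
By Pick's theorem A = I + B/2 − 1, so I = 174 − 4/2 + 1 = 173.

173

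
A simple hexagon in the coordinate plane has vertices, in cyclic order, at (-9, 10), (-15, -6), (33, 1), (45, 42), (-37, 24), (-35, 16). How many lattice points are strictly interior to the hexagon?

2198

The shoelace formula gives twice the area as |((-9)·(-6) − (-15)·10) + ((-15)·1 − 33·(-6)) + (33·42 − 45·1) + (45·24 − (-37)·42) + ((-37)·16 − (-35)·24) + ((-35)·10 − (-9)·16)| = 4404, so the area is 2202.
The number of boundary lattice points is Σ gcd(|Δx|,|Δy|) = gcd(6,16) + gcd(48,7) + gcd(12,41) + gcd(82,18) + gcd(2,8) + gcd(26,6) = 2+1+1+2+2+2 = 10.
Pick's theorem gives I = A − B/2 + 1 = 2202 − 10/2 + 1 = 2198.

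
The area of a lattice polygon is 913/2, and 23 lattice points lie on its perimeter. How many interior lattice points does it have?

From Pick's theorem, I = A − B/2 + 1 = 913/2 − 23/2 + 1 = 446.

446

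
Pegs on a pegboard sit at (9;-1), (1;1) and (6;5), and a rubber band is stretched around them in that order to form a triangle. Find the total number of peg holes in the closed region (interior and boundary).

By the shoelace formula, twice the signed area is |[9·1 − 1·(-1)] + [1·5 − 6·1] + [6·(-1) − 9·5]| = 42, so the area is 21.
Along each edge there are gcd(|Δx|,|Δy|)+1 lattice points, so counting each shared vertex once the boundary has gcd(8,2) + gcd(5,4) + gcd(3,6) = 2+1+3 = 6.
Pick's theorem gives I = A − B/2 + 1 = 21 − 6/2 + 1 = 19, so the closed region contains I + B = 19 + 6 = 25 lattice points.

25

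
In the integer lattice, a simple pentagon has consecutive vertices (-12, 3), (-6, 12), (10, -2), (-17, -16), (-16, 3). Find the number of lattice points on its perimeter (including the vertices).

11

Summing gcd(|Δx|,|Δy|) over the edges gives the boundary count: gcd(6,9) + gcd(16,14) + gcd(27,14) + gcd(1,19) + gcd(4,0) = 3+2+1+1+4 = 11.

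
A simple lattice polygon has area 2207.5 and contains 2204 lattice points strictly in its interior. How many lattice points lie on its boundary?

9

Pick's theorem gives A = I + B/2 − 1, so B = 2(A − I + 1) = 2(2207.5 − 2204 + 1) = 9.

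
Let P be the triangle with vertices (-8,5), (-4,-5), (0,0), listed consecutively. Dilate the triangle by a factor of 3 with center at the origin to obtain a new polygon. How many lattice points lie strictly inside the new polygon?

By the shoelace formula, twice the signed area is |((-8)·(-5) − (-4)·5) + ((-4)·0 − 0·(-5)) + (0·5 − (-8)·0)| = 60, so the area is 30.
Along each edge there are gcd(|Δx|,|Δy|)+1 lattice points, so counting each shared vertex once the boundary has gcd(4,10) + gcd(4,5) + gcd(8,5) = 2+1+1 = 4.
Scaling by 3 multiplies the area by 3² = 9 (so the new area is 270) and multiplies the boundary lattice-point count by 3, giving 12.
By Pick's theorem, the interior count of the dilated polygon is 270 − 12/2 + 1 = 265.

265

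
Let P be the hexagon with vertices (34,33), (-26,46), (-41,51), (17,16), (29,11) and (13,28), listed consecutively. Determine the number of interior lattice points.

Using the shoelace formula, 2A = |(34·46 − (-26)·33) + ((-26)·51 − (-41)·46) + ((-41)·16 − 17·51) + (17·11 − 29·16) + (29·28 − 13·11) + (13·33 − 34·28)| = 1328, so the area is 664.
Along each edge there are gcd(|Δx|,|Δy|)+1 lattice points, so counting each shared vertex once the boundary has gcd(60,13) + gcd(15,5) + gcd(58,35) + gcd(12,5) + gcd(16,17) + gcd(21,5) = 1+5+1+1+1+1 = 10.
Pick's theorem gives I = A − B/2 + 1 = 664 − 10/2 + 1 = 660.

660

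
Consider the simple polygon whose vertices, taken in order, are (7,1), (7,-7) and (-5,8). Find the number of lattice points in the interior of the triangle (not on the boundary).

43

By the shoelace formula, twice the signed area is |(7·(-7) − 7·1) + (7·8 − (-5)·(-7)) + ((-5)·1 − 7·8)| = 96, so the area is 48.
Along each edge there are gcd(|Δx|,|Δy|)+1 lattice points, so counting each shared vertex once the boundary has gcd(0,8) + gcd(12,15) + gcd(12,7) = 8+3+1 = 12.
By Pick's theorem A = I + B/2 − 1, so I = 48 − 12/2 + 1 = 43.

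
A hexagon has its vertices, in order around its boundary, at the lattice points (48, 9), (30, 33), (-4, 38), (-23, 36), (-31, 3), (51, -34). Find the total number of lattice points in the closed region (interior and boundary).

The shoelace formula gives twice the area as |[48·33 − 30·9] + [30·38 − (-4)·33] + [(-4)·36 − (-23)·38] + [(-23)·3 − (-31)·36] + [(-31)·(-34) − 51·3] + [51·9 − 48·(-34)]| = 7355, so the area is 7355/2.
Summing gcd(|Δx|,|Δy|) over the edges gives the boundary count: gcd(18,24) + gcd(34,5) + gcd(19,2) + gcd(8,33) + gcd(82,37) + gcd(3,43) = 6+1+1+1+1+1 = 11.
Pick's theorem gives I = A − B/2 + 1 = 7355/2 − 11/2 + 1 = 3673, so the closed region contains I + B = 3673 + 11 = 3684 lattice points.

3684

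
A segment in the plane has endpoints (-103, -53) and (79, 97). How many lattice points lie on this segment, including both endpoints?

3

The number of lattice points on a segment between lattice points is gcd(|Δx|,|Δy|) + 1 = gcd(182,150) + 1 = 2 + 1 = 3.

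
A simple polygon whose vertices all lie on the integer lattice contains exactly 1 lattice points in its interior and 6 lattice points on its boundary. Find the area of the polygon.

3

Pick's theorem states A = I + B/2 − 1, so A = 1 + 6/2 − 1 = 3.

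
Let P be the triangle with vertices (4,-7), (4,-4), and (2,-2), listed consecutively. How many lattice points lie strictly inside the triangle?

The shoelace formula gives twice the area as |[4·(-4) − 4·(-7)] + [4·(-2) − 2·(-4)] + [2·(-7) − 4·(-2)]| = 6, so the area is 3.
The number of boundary lattice points is Σ gcd(|Δx|,|Δy|) = gcd(0,3) + gcd(2,2) + gcd(2,5) = 3+2+1 = 6.
By Pick's theorem A = I + B/2 − 1, so I = 3 − 6/2 + 1 = 1.

1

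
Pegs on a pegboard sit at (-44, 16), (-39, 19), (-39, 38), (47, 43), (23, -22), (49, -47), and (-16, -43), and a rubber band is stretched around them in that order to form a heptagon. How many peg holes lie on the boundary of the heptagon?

Summing gcd(|Δx|,|Δy|) over the edges gives the boundary count: gcd(5,3) + gcd(0,19) + gcd(86,5) + gcd(24,65) + gcd(26,25) + gcd(65,4) + gcd(28,59) = 1+19+1+1+1+1+1 = 25.

25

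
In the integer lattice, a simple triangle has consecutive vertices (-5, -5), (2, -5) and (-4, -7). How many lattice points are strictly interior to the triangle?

Using the shoelace formula, 2A = |[(-5)·(-5) − 2·(-5)] + [2·(-7) − (-4)·(-5)] + [(-4)·(-5) − (-5)·(-7)]| = 14, so the area is 7.
Summing gcd(|Δx|,|Δy|) over the edges gives the boundary count: gcd(7,0) + gcd(6,2) + gcd(1,2) = 7+2+1 = 10.
By Pick's theorem A = I + B/2 − 1, so I = 7 − 10/2 + 1 = 3.

3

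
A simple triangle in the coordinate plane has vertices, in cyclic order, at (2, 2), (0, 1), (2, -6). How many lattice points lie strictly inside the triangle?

The shoelace formula gives twice the area as |[2·1 − 0·2] + [0·(-6) − 2·1] + [2·2 − 2·(-6)]| = 16, so the area is 8.
The number of boundary lattice points is Σ gcd(|Δx|,|Δy|) = gcd(2,1) + gcd(2,7) + gcd(0,8) = 1+1+8 = 10.
By Pick's theorem A = I + B/2 − 1, so I = 8 − 10/2 + 1 = 4.

4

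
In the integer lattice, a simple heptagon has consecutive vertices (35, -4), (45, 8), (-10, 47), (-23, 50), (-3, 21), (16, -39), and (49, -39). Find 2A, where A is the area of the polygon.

By the shoelace formula, twice the signed area is |[35·8 − 45·(-4)] + [45·47 − (-10)·8] + [(-10)·50 − (-23)·47] + [(-23)·21 − (-3)·50] + [(-3)·(-39) − 16·21] + [16·(-39) − 49·(-39)] + [49·(-4) − 35·(-39)]| = 5140, so the area is 2570.

5140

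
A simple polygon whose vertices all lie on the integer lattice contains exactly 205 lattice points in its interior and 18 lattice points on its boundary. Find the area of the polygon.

Pick's theorem states A = I + B/2 − 1, so A = 205 + 18/2 − 1 = 213.

213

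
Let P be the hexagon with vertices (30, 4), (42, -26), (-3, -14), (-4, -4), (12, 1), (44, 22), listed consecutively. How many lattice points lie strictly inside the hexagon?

By the shoelace formula, twice the signed area is |[30·(-26) − 42·4] + [42·(-14) − (-3)·(-26)] + [(-3)·(-4) − (-4)·(-14)] + [(-4)·1 − 12·(-4)] + [12·22 − 44·1] + [44·4 − 30·22]| = 1878, so the area is 939.
Summing gcd(|Δx|,|Δy|) over the edges gives the boundary count: gcd(12,30) + gcd(45,12) + gcd(1,10) + gcd(16,5) + gcd(32,21) + gcd(14,18) = 6+3+1+1+1+2 = 14.
Pick's theorem gives I = A − B/2 + 1 = 939 − 14/2 + 1 = 933.

933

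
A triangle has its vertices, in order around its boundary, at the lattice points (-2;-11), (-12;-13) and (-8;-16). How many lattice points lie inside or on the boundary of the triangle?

The shoelace formula gives twice the area as |[(-2)·(-13) − (-12)·(-11)] + [(-12)·(-16) − (-8)·(-13)] + [(-8)·(-11) − (-2)·(-16)]| = 38, so the area is 19.
Along each edge there are gcd(|Δx|,|Δy|)+1 lattice points, so counting each shared vertex once the boundary has gcd(10,2) + gcd(4,3) + gcd(6,5) = 2+1+1 = 4.
Pick's theorem gives I = A − B/2 + 1 = 19 − 4/2 + 1 = 18, so the closed region contains I + B = 18 + 4 = 22 lattice points.

22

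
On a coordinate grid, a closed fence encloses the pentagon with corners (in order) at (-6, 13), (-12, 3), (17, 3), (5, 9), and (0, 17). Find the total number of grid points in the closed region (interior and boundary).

Using the shoelace formula, 2A = |[(-6)·3 − (-12)·13] + [(-12)·3 − 17·3] + [17·9 − 5·3] + [5·17 − 0·9] + [0·13 − (-6)·17]| = 376, so the area is 188.
The number of boundary lattice points is Σ gcd(|Δx|,|Δy|) = gcd(6,10) + gcd(29,0) + gcd(12,6) + gcd(5,8) + gcd(6,4) = 2+29+6+1+2 = 40.
Pick's theorem gives I = A − B/2 + 1 = 188 − 40/2 + 1 = 169, so the closed region contains I + B = 169 + 40 = 209 lattice points.

209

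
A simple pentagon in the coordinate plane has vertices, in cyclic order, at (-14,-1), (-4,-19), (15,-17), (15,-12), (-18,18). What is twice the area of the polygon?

The shoelace formula gives twice the area as |((-14)·(-19) − (-4)·(-1)) + ((-4)·(-17) − 15·(-19)) + (15·(-12) − 15·(-17)) + (15·18 − (-18)·(-12)) + ((-18)·(-1) − (-14)·18)| = 1014, so the area is 507.

1014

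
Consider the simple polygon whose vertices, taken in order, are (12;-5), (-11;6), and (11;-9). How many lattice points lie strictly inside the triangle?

Using the shoelace formula, 2A = |[12·6 − (-11)·(-5)] + [(-11)·(-9) − 11·6] + [11·(-5) − 12·(-9)]| = 103, so the area is 103/2.
Summing gcd(|Δx|,|Δy|) over the edges gives the boundary count: gcd(23,11) + gcd(22,15) + gcd(1,4) = 1+1+1 = 3.
By Pick's theorem A = I + B/2 − 1, so I = 103/2 − 3/2 + 1 = 51.

51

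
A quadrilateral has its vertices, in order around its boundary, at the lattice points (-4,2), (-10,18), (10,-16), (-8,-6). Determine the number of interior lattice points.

146

Using the shoelace formula, 2A = |[(-4)·18 − (-10)·2] + [(-10)·(-16) − 10·18] + [10·(-6) − (-8)·(-16)] + [(-8)·2 − (-4)·(-6)]| = 300, so the area is 150.
The number of boundary lattice points is Σ gcd(|Δx|,|Δy|) = gcd(6,16) + gcd(20,34) + gcd(18,10) + gcd(4,8) = 2+2+2+4 = 10.
Pick's theorem gives I = A − B/2 + 1 = 150 − 10/2 + 1 = 146.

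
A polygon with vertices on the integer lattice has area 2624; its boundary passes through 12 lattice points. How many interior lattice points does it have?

2619

Pick's theorem A = I + B/2 − 1 rearranges to I = A − B/2 + 1 = 2624 − 12/2 + 1 = 2619.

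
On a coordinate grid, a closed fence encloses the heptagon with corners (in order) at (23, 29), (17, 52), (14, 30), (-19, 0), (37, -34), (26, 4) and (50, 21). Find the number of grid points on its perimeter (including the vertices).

Along each edge there are gcd(|Δx|,|Δy|)+1 lattice points, so counting each shared vertex once the boundary has gcd(6,23) + gcd(3,22) + gcd(33,30) + gcd(56,34) + gcd(11,38) + gcd(24,17) + gcd(27,8) = 1+1+3+2+1+1+1 = 10.

10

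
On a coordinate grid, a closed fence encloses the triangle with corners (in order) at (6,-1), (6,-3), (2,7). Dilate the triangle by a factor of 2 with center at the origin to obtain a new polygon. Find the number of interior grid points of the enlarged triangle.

The shoelace formula gives twice the area as |(6·(-3) − 6·(-1)) + (6·7 − 2·(-3)) + (2·(-1) − 6·7)| = 8, so the area is 4.
The number of boundary lattice points is Σ gcd(|Δx|,|Δy|) = gcd(0,2) + gcd(4,10) + gcd(4,8) = 2+2+4 = 8.
Scaling by 2 multiplies the area by 2² = 4 (so the new area is 16) and multiplies the boundary lattice-point count by 2, giving 16.
By Pick's theorem, the interior count of the dilated polygon is 16 − 16/2 + 1 = 9.

9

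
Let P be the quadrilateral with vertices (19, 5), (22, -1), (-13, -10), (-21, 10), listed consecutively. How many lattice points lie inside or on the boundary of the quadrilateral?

506

By the shoelace formula, twice the signed area is |(19·(-1) − 22·5) + (22·(-10) − (-13)·(-1)) + ((-13)·10 − (-21)·(-10)) + ((-21)·5 − 19·10)| = 997, so the area is 498.5.
Along each edge there are gcd(|Δx|,|Δy|)+1 lattice points, so counting each shared vertex once the boundary has gcd(3,6) + gcd(35,9) + gcd(8,20) + gcd(40,5) = 3+1+4+5 = 13.
Pick's theorem gives I = A − B/2 + 1 = 498.5 − 13/2 + 1 = 493, so the closed region contains I + B = 493 + 13 = 506 lattice points.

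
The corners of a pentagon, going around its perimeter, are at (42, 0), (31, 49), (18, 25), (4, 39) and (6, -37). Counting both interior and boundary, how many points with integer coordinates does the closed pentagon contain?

1873

The shoelace formula gives twice the area as |[42·49 − 31·0] + [31·25 − 18·49] + [18·39 − 4·25] + [4·(-37) − 6·39] + [6·0 − 42·(-37)]| = 3725, so the area is 1862.5.
The number of boundary lattice points is Σ gcd(|Δx|,|Δy|) = gcd(11,49) + gcd(13,24) + gcd(14,14) + gcd(2,76) + gcd(36,37) = 1+1+14+2+1 = 19.
Pick's theorem gives I = A − B/2 + 1 = 1862.5 − 19/2 + 1 = 1854, so the closed region contains I + B = 1854 + 19 = 1873 lattice points.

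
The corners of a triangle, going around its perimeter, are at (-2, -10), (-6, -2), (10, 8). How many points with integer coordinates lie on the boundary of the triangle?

12

Along each edge there are gcd(|Δx|,|Δy|)+1 lattice points, so counting each shared vertex once the boundary has gcd(4,8) + gcd(16,10) + gcd(12,18) = 4+2+6 = 12.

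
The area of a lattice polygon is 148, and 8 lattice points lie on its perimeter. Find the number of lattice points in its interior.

145

From Pick's theorem, I = A − B/2 + 1 = 148 − 8/2 + 1 = 145.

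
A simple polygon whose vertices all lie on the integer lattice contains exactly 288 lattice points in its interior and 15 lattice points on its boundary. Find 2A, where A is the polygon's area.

By Pick's theorem, A = I + B/2 − 1 = 288 + 15/2 − 1 = 589/2.
Hence 2A = 589.

589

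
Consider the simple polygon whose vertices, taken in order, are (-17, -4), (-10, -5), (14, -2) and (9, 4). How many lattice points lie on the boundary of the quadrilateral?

The number of boundary lattice points is Σ gcd(|Δx|,|Δy|) = gcd(7,1) + gcd(24,3) + gcd(5,6) + gcd(26,8) = 1+3+1+2 = 7.

7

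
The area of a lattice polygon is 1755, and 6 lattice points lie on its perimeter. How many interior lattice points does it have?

1753

Pick's theorem A = I + B/2 − 1 rearranges to I = A − B/2 + 1 = 1755 − 6/2 + 1 = 1753.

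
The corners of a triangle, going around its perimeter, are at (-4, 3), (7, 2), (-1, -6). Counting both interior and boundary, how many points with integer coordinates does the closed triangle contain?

55

By the shoelace formula, twice the signed area is |((-4)·2 − 7·3) + (7·(-6) − (-1)·2) + ((-1)·3 − (-4)·(-6))| = 96, so the area is 48.
Summing gcd(|Δx|,|Δy|) over the edges gives the boundary count: gcd(11,1) + gcd(8,8) + gcd(3,9) = 1+8+3 = 12.
Pick's theorem gives I = A − B/2 + 1 = 48 − 12/2 + 1 = 43, so the closed region contains I + B = 43 + 12 = 55 lattice points.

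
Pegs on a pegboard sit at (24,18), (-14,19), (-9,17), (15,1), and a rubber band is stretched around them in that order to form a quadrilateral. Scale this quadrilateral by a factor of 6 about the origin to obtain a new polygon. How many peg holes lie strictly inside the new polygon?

11182

By the shoelace formula, twice the signed area is |[24·19 − (-14)·18] + [(-14)·17 − (-9)·19] + [(-9)·1 − 15·17] + [15·18 − 24·1]| = 623, so the area is 623/2.
The number of boundary lattice points is Σ gcd(|Δx|,|Δy|) = gcd(38,1) + gcd(5,2) + gcd(24,16) + gcd(9,17) = 1+1+8+1 = 11.
Scaling by 6 multiplies the area by 6² = 36 (so the new area is 11214) and multiplies the boundary lattice-point count by 6, giving 66.
By Pick's theorem, the interior count of the dilated polygon is 11214 − 66/2 + 1 = 11182.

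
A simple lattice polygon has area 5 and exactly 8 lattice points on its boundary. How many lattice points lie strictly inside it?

2

From Pick's theorem, I = A − B/2 + 1 = 5 − 8/2 + 1 = 2.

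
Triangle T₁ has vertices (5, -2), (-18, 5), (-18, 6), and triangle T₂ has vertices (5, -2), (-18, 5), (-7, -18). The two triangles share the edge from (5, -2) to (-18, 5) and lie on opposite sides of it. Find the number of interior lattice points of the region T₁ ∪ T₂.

The union is the simple quadrilateral with vertices (5, -2), (-18, 6), (-18, 5), (-7, -18) in order.
The shoelace formula gives twice the area as |[5·6 − (-18)·(-2)] + [(-18)·5 − (-18)·6] + [(-18)·(-18) − (-7)·5] + [(-7)·(-2) − 5·(-18)]| = 475, so the area is 475/2.
Summing gcd(|Δx|,|Δy|) over the edges gives the boundary count: gcd(23,8) + gcd(0,1) + gcd(11,23) + gcd(12,16) = 1+1+1+4 = 7.
By Pick's theorem I = A − B/2 + 1 = 475/2 − 7/2 + 1 = 235.

235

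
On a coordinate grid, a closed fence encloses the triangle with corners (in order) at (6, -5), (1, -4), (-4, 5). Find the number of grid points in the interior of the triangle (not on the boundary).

15

By the shoelace formula, twice the signed area is |[6·(-4) − 1·(-5)] + [1·5 − (-4)·(-4)] + [(-4)·(-5) − 6·5]| = 40, so the area is 20.
Along each edge there are gcd(|Δx|,|Δy|)+1 lattice points, so counting each shared vertex once the boundary has gcd(5,1) + gcd(5,9) + gcd(10,10) = 1+1+10 = 12.
By Pick's theorem A = I + B/2 − 1, so I = 20 − 12/2 + 1 = 15.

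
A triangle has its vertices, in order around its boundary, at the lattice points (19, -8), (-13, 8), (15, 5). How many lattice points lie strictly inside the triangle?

168

The shoelace formula gives twice the area as |[19·8 − (-13)·(-8)] + [(-13)·5 − 15·8] + [15·(-8) − 19·5]| = 352, so the area is 176.
The number of boundary lattice points is Σ gcd(|Δx|,|Δy|) = gcd(32,16) + gcd(28,3) + gcd(4,13) = 16+1+1 = 18.
By Pick's theorem A = I + B/2 − 1, so I = 176 − 18/2 + 1 = 168.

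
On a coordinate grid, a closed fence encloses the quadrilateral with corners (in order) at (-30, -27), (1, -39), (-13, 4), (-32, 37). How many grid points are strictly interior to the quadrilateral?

By the shoelace formula, twice the signed area is |((-30)·(-39) − 1·(-27)) + (1·4 − (-13)·(-39)) + ((-13)·37 − (-32)·4) + ((-32)·(-27) − (-30)·37)| = 2315, so the area is 1157.5.
Summing gcd(|Δx|,|Δy|) over the edges gives the boundary count: gcd(31,12) + gcd(14,43) + gcd(19,33) + gcd(2,64) = 1+1+1+2 = 5.
By Pick's theorem A = I + B/2 − 1, so I = 1157.5 − 5/2 + 1 = 1156.

1156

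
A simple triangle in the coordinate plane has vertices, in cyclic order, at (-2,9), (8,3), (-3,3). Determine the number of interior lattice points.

By the shoelace formula, twice the signed area is |((-2)·3 − 8·9) + (8·3 − (-3)·3) + ((-3)·9 − (-2)·3)| = 66, so the area is 33.
Summing gcd(|Δx|,|Δy|) over the edges gives the boundary count: gcd(10,6) + gcd(11,0) + gcd(1,6) = 2+11+1 = 14.
Pick's theorem gives I = A − B/2 + 1 = 33 − 14/2 + 1 = 27.

27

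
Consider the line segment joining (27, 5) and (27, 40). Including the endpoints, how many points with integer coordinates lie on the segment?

36

The number of lattice points on a segment between lattice points is gcd(|Δx|,|Δy|) + 1 = gcd(0,35) + 1 = 35 + 1 = 36.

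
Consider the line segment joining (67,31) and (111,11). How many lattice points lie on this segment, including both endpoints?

5

The number of lattice points on a segment between lattice points is gcd(|Δx|,|Δy|) + 1 = gcd(44,20) + 1 = 4 + 1 = 5.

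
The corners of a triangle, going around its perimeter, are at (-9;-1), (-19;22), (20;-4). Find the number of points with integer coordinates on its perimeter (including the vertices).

15

Summing gcd(|Δx|,|Δy|) over the edges gives the boundary count: gcd(10,23) + gcd(39,26) + gcd(29,3) = 1+13+1 = 15.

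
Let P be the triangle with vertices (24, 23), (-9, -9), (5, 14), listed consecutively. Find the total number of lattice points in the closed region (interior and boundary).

158

Using the shoelace formula, 2A = |[24·(-9) − (-9)·23] + [(-9)·14 − 5·(-9)] + [5·23 − 24·14]| = 311, so the area is 155.5.
Summing gcd(|Δx|,|Δy|) over the edges gives the boundary count: gcd(33,32) + gcd(14,23) + gcd(19,9) = 1+1+1 = 3.
Pick's theorem gives I = A − B/2 + 1 = 155.5 − 3/2 + 1 = 155, so the closed region contains I + B = 155 + 3 = 158 lattice points.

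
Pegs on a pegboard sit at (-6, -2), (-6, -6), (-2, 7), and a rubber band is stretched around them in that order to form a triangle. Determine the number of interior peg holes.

6

By the shoelace formula, twice the signed area is |[(-6)·(-6) − (-6)·(-2)] + [(-6)·7 − (-2)·(-6)] + [(-2)·(-2) − (-6)·7]| = 16, so the area is 8.
The number of boundary lattice points is Σ gcd(|Δx|,|Δy|) = gcd(0,4) + gcd(4,13) + gcd(4,9) = 4+1+1 = 6.
By Pick's theorem A = I + B/2 − 1, so I = 8 − 6/2 + 1 = 6.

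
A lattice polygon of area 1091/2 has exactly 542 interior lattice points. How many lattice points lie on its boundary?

9

Pick's theorem gives A = I + B/2 − 1, so B = 2(A − I + 1) = 2(1091/2 − 542 + 1) = 9.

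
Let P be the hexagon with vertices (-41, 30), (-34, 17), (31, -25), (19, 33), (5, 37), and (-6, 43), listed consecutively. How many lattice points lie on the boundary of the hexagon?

Along each edge there are gcd(|Δx|,|Δy|)+1 lattice points, so counting each shared vertex once the boundary has gcd(7,13) + gcd(65,42) + gcd(12,58) + gcd(14,4) + gcd(11,6) + gcd(35,13) = 1+1+2+2+1+1 = 8.

8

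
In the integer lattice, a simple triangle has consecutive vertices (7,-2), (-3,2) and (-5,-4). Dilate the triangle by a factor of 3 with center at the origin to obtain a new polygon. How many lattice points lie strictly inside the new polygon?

298

The shoelace formula gives twice the area as |(7·2 − (-3)·(-2)) + ((-3)·(-4) − (-5)·2) + ((-5)·(-2) − 7·(-4))| = 68, so the area is 34.
Along each edge there are gcd(|Δx|,|Δy|)+1 lattice points, so counting each shared vertex once the boundary has gcd(10,4) + gcd(2,6) + gcd(12,2) = 2+2+2 = 6.
Scaling by 3 multiplies the area by 3² = 9 (so the new area is 306) and multiplies the boundary lattice-point count by 3, giving 18.
By Pick's theorem, the interior count of the dilated polygon is 306 − 18/2 + 1 = 298.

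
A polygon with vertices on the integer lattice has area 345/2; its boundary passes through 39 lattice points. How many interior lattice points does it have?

From Pick's theorem, I = A − B/2 + 1 = 345/2 − 39/2 + 1 = 154.

154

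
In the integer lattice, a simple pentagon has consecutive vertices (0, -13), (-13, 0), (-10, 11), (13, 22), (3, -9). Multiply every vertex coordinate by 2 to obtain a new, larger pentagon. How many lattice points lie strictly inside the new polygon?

By the shoelace formula, twice the signed area is |[0·0 − (-13)·(-13)] + [(-13)·11 − (-10)·0] + [(-10)·22 − 13·11] + [13·(-9) − 3·22] + [3·(-13) − 0·(-9)]| = 897, so the area is 448.5.
Summing gcd(|Δx|,|Δy|) over the edges gives the boundary count: gcd(13,13) + gcd(3,11) + gcd(23,11) + gcd(10,31) + gcd(3,4) = 13+1+1+1+1 = 17.
Scaling by 2 multiplies the area by 2² = 4 (so the new area is 1794) and multiplies the boundary lattice-point count by 2, giving 34.
By Pick's theorem, the interior count of the dilated polygon is 1794 − 34/2 + 1 = 1778.

1778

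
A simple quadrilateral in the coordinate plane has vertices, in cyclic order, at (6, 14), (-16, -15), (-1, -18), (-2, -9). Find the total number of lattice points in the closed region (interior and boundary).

207

By the shoelace formula, twice the signed area is |(6·(-15) − (-16)·14) + ((-16)·(-18) − (-1)·(-15)) + ((-1)·(-9) − (-2)·(-18)) + ((-2)·14 − 6·(-9))| = 406, so the area is 203.
Summing gcd(|Δx|,|Δy|) over the edges gives the boundary count: gcd(22,29) + gcd(15,3) + gcd(1,9) + gcd(8,23) = 1+3+1+1 = 6.
Pick's theorem gives I = A − B/2 + 1 = 203 − 6/2 + 1 = 201, so the closed region contains I + B = 201 + 6 = 207 lattice points.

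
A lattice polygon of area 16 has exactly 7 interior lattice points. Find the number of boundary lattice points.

Pick's theorem gives A = I + B/2 − 1, so B = 2(A − I + 1) = 2(16 − 7 + 1) = 20.

20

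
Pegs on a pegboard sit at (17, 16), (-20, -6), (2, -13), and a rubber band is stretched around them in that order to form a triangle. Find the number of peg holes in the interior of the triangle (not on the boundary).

The shoelace formula gives twice the area as |[17·(-6) − (-20)·16] + [(-20)·(-13) − 2·(-6)] + [2·16 − 17·(-13)]| = 743, so the area is 371.5.
The number of boundary lattice points is Σ gcd(|Δx|,|Δy|) = gcd(37,22) + gcd(22,7) + gcd(15,29) = 1+1+1 = 3.
Pick's theorem gives I = A − B/2 + 1 = 371.5 − 3/2 + 1 = 371.

371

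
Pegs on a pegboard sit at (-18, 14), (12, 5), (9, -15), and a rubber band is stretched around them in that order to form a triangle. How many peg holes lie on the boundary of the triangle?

The number of boundary lattice points is Σ gcd(|Δx|,|Δy|) = gcd(30,9) + gcd(3,20) + gcd(27,29) = 3+1+1 = 5.

5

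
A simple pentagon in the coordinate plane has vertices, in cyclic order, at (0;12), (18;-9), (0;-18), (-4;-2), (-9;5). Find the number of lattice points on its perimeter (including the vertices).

The number of boundary lattice points is Σ gcd(|Δx|,|Δy|) = gcd(18,21) + gcd(18,9) + gcd(4,16) + gcd(5,7) + gcd(9,7) = 3+9+4+1+1 = 18.

18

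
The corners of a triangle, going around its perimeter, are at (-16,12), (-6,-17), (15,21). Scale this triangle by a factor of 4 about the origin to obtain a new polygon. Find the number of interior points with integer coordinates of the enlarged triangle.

7907

By the shoelace formula, twice the signed area is |((-16)·(-17) − (-6)·12) + ((-6)·21 − 15·(-17)) + (15·12 − (-16)·21)| = 989, so the area is 989/2.
The number of boundary lattice points is Σ gcd(|Δx|,|Δy|) = gcd(10,29) + gcd(21,38) + gcd(31,9) = 1+1+1 = 3.
Scaling by 4 multiplies the area by 4² = 16 (so the new area is 7912) and multiplies the boundary lattice-point count by 4, giving 12.
By Pick's theorem, the interior count of the dilated polygon is 7912 − 12/2 + 1 = 7907.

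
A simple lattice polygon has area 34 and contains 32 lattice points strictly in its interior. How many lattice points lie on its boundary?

6

Pick's theorem gives A = I + B/2 − 1, so B = 2(A − I + 1) = 2(34 − 32 + 1) = 6.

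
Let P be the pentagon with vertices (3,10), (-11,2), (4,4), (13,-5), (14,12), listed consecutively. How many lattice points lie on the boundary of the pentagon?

14

Along each edge there are gcd(|Δx|,|Δy|)+1 lattice points, so counting each shared vertex once the boundary has gcd(14,8) + gcd(15,2) + gcd(9,9) + gcd(1,17) + gcd(11,2) = 2+1+9+1+1 = 14.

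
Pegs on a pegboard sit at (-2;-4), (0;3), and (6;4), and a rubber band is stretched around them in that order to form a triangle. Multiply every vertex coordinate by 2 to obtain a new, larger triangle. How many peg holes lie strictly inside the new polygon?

71

Using the shoelace formula, 2A = |[(-2)·3 − 0·(-4)] + [0·4 − 6·3] + [6·(-4) − (-2)·4]| = 40, so the area is 20.
Along each edge there are gcd(|Δx|,|Δy|)+1 lattice points, so counting each shared vertex once the boundary has gcd(2,7) + gcd(6,1) + gcd(8,8) = 1+1+8 = 10.
Scaling by 2 multiplies the area by 2² = 4 (so the new area is 80) and multiplies the boundary lattice-point count by 2, giving 20.
By Pick's theorem, the interior count of the dilated polygon is 80 − 20/2 + 1 = 71.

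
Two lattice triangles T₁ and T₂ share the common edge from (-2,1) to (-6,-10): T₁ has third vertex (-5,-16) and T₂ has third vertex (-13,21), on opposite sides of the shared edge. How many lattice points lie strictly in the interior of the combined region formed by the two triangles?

117

The union is the simple quadrilateral with vertices (-2,1), (-5,-16), (-6,-10), (-13,21) in order.
The shoelace formula gives twice the area as |((-2)·(-16) − (-5)·1) + ((-5)·(-10) − (-6)·(-16)) + ((-6)·21 − (-13)·(-10)) + ((-13)·1 − (-2)·21)| = 236, so the area is 118.
The number of boundary lattice points is Σ gcd(|Δx|,|Δy|) = gcd(3,17) + gcd(1,6) + gcd(7,31) + gcd(11,20) = 1+1+1+1 = 4.
By Pick's theorem I = A − B/2 + 1 = 118 − 4/2 + 1 = 117.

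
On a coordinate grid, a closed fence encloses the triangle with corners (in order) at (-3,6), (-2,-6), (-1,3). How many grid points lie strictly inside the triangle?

10

The shoelace formula gives twice the area as |[(-3)·(-6) − (-2)·6] + [(-2)·3 − (-1)·(-6)] + [(-1)·6 − (-3)·3]| = 21, so the area is 21/2.
Summing gcd(|Δx|,|Δy|) over the edges gives the boundary count: gcd(1,12) + gcd(1,9) + gcd(2,3) = 1+1+1 = 3.
By Pick's theorem A = I + B/2 − 1, so I = 21/2 − 3/2 + 1 = 10.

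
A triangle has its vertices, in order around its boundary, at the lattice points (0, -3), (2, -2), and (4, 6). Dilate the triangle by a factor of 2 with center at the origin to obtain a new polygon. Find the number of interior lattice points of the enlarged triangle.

The shoelace formula gives twice the area as |(0·(-2) − 2·(-3)) + (2·6 − 4·(-2)) + (4·(-3) − 0·6)| = 14, so the area is 7.
Along each edge there are gcd(|Δx|,|Δy|)+1 lattice points, so counting each shared vertex once the boundary has gcd(2,1) + gcd(2,8) + gcd(4,9) = 1+2+1 = 4.
Scaling by 2 multiplies the area by 2² = 4 (so the new area is 28) and multiplies the boundary lattice-point count by 2, giving 8.
By Pick's theorem, the interior count of the dilated polygon is 28 − 8/2 + 1 = 25.

25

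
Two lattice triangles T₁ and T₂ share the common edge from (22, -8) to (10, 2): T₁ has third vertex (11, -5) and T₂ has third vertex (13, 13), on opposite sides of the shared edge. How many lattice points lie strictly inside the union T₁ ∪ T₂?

The union is the simple quadrilateral with vertices (22, -8), (11, -5), (10, 2), (13, 13) in order.
Using the shoelace formula, 2A = |(22·(-5) − 11·(-8)) + (11·2 − 10·(-5)) + (10·13 − 13·2) + (13·(-8) − 22·13)| = 236, so the area is 118.
Along each edge there are gcd(|Δx|,|Δy|)+1 lattice points, so counting each shared vertex once the boundary has gcd(11,3) + gcd(1,7) + gcd(3,11) + gcd(9,21) = 1+1+1+3 = 6.
By Pick's theorem I = A − B/2 + 1 = 118 − 6/2 + 1 = 116.

116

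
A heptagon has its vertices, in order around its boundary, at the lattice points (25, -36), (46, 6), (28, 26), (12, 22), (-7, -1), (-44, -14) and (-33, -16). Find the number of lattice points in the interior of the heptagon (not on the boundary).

The shoelace formula gives twice the area as |[25·6 − 46·(-36)] + [46·26 − 28·6] + [28·22 − 12·26] + [12·(-1) − (-7)·22] + [(-7)·(-14) − (-44)·(-1)] + [(-44)·(-16) − (-33)·(-14)] + [(-33)·(-36) − 25·(-16)]| = 5164, so the area is 2582.
Summing gcd(|Δx|,|Δy|) over the edges gives the boundary count: gcd(21,42) + gcd(18,20) + gcd(16,4) + gcd(19,23) + gcd(37,13) + gcd(11,2) + gcd(58,20) = 21+2+4+1+1+1+2 = 32.
By Pick's theorem A = I + B/2 − 1, so I = 2582 − 32/2 + 1 = 2567.

2567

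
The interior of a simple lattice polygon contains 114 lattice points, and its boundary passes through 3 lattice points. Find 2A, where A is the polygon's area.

229

By Pick's theorem, A = I + B/2 − 1 = 114 + 3/2 − 1 = 229/2.
Hence 2A = 229.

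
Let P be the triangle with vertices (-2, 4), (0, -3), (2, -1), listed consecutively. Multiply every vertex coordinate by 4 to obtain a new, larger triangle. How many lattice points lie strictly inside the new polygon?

137

The shoelace formula gives twice the area as |[(-2)·(-3) − 0·4] + [0·(-1) − 2·(-3)] + [2·4 − (-2)·(-1)]| = 18, so the area is 9.
Summing gcd(|Δx|,|Δy|) over the edges gives the boundary count: gcd(2,7) + gcd(2,2) + gcd(4,5) = 1+2+1 = 4.
Scaling by 4 multiplies the area by 4² = 16 (so the new area is 144) and multiplies the boundary lattice-point count by 4, giving 16.
By Pick's theorem, the interior count of the dilated polygon is 144 − 16/2 + 1 = 137.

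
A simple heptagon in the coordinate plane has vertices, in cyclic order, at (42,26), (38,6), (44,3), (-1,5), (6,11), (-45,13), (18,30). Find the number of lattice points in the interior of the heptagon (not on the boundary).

1247

The shoelace formula gives twice the area as |(42·6 − 38·26) + (38·3 − 44·6) + (44·5 − (-1)·3) + ((-1)·11 − 6·5) + (6·13 − (-45)·11) + ((-45)·30 − 18·13) + (18·26 − 42·30)| = 2507, so the area is 2507/2.
Along each edge there are gcd(|Δx|,|Δy|)+1 lattice points, so counting each shared vertex once the boundary has gcd(4,20) + gcd(6,3) + gcd(45,2) + gcd(7,6) + gcd(51,2) + gcd(63,17) + gcd(24,4) = 4+3+1+1+1+1+4 = 15.
By Pick's theorem A = I + B/2 − 1, so I = 2507/2 − 15/2 + 1 = 1247.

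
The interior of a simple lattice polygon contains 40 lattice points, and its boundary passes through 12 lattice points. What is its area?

45

Pick's theorem states A = I + B/2 − 1, so A = 40 + 12/2 − 1 = 45.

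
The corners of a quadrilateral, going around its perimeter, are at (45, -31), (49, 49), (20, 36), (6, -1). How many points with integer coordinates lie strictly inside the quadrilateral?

2062

The shoelace formula gives twice the area as |(45·49 − 49·(-31)) + (49·36 − 20·49) + (20·(-1) − 6·36) + (6·(-31) − 45·(-1))| = 4131, so the area is 2065.5.
Along each edge there are gcd(|Δx|,|Δy|)+1 lattice points, so counting each shared vertex once the boundary has gcd(4,80) + gcd(29,13) + gcd(14,37) + gcd(39,30) = 4+1+1+3 = 9.
By Pick's theorem A = I + B/2 − 1, so I = 2065.5 − 9/2 + 1 = 2062.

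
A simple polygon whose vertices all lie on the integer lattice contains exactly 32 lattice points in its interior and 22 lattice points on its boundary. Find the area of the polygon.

By Pick's theorem, A = I + B/2 − 1 = 32 + 22/2 − 1 = 42.

42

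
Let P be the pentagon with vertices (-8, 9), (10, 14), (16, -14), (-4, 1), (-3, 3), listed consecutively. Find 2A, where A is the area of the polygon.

618

Using the shoelace formula, 2A = |((-8)·14 − 10·9) + (10·(-14) − 16·14) + (16·1 − (-4)·(-14)) + ((-4)·3 − (-3)·1) + ((-3)·9 − (-8)·3)| = 618, so the area is 309.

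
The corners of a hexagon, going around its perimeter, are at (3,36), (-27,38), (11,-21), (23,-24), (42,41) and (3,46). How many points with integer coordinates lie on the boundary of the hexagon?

Summing gcd(|Δx|,|Δy|) over the edges gives the boundary count: gcd(30,2) + gcd(38,59) + gcd(12,3) + gcd(19,65) + gcd(39,5) + gcd(0,10) = 2+1+3+1+1+10 = 18.

18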